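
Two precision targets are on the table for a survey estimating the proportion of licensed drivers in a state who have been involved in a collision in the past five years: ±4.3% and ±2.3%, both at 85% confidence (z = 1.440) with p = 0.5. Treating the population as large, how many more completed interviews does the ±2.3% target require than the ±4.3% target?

699

At ±4.3%: n = 1.440² × 0.2500 / 0.043² ≈ 280.37 → 281.
At ±2.3%: n = 1.440² × 0.2500 / 0.023² ≈ 979.96 → 980.
Additional respondents: 980 − 281 = 699.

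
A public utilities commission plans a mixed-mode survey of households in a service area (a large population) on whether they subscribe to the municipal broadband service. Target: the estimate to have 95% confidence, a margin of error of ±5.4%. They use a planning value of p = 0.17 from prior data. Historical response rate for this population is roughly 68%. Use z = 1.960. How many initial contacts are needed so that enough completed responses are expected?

Completed interviews needed: n₀ = 1.960² × 0.1411 / 0.054² ≈ 185.89 → 186.
At a 68% response rate, contacts needed = 186 / 0.68 ≈ 273.53 → 274.

274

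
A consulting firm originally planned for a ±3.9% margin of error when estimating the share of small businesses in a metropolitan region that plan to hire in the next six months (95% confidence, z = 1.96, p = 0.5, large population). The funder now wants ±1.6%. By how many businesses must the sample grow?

At ±3.9%: n = 1.96² × 0.2500 / 0.039² ≈ 631.43 → 632.
At ±1.6%: n = 1.96² × 0.2500 / 0.016² ≈ 3751.56 → 3752.
Additional respondents: 3752 − 632 = 3120.

3120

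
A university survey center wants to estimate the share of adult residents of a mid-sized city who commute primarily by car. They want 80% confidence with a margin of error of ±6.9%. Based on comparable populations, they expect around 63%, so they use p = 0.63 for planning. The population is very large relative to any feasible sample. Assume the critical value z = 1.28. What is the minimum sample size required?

81

With p = 0.63, p(1−p) = 0.2331.
n = z²·p(1−p)/E² = 1.28² × 0.2331 / 0.069² = 1.6384 × 0.2331 / 0.004761 ≈ 80.22.
Rounding up gives n = 81.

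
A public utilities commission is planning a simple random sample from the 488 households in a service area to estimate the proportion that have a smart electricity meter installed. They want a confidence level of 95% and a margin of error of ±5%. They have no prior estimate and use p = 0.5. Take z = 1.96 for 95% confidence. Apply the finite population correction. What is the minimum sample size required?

216

Unadjusted: n₀ = 1.96² × 0.50 × 0.50 / 0.050² ≈ 384.16, so n₀ = 385.
Finite population correction with N = 488: n = n₀ / (1 + (n₀−1)/N) = 385 / (1 + 384/488) = 385 / 1.7869 ≈ 215.46.
Rounding up, n = 216.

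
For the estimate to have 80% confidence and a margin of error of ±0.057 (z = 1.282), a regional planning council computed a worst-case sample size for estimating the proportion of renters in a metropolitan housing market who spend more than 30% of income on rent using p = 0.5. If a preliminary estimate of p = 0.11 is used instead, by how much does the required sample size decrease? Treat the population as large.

Conservative (p = 0.5): n = 1.282² × 0.25 / 0.057² ≈ 126.46 → 127.
Using p = 0.11: p(1−p) = 0.0979, so n = 1.282² × 0.0979 / 0.057² ≈ 49.52 → 50.
Reduction: 127 − 50 = 77.

77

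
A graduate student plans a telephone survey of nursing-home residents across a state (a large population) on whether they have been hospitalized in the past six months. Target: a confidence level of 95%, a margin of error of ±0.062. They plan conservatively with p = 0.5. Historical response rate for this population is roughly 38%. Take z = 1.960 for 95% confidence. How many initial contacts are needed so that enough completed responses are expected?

658

Completed interviews needed: n₀ = 1.960² × 0.2500 / 0.062² ≈ 249.84 → 250.
At a 38% response rate, contacts needed = 250 / 0.38 ≈ 657.89 → 658.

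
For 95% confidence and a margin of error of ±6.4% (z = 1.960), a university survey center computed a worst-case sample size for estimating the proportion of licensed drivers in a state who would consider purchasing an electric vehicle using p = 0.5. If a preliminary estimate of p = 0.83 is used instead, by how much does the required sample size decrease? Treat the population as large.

Conservative (p = 0.5): n = 1.960² × 0.25 / 0.064² ≈ 234.47 → 235.
Using p = 0.83: p(1−p) = 0.1411, so n = 1.960² × 0.1411 / 0.064² ≈ 132.34 → 133.
Reduction: 235 − 133 = 102.

102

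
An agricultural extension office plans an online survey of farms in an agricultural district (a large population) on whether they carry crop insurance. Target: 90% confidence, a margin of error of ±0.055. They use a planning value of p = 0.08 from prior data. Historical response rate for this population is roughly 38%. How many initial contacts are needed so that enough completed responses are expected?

For 90% confidence, z = 1.645.
Completed interviews needed: n₀ = 1.645² × 0.0736 / 0.055² ≈ 65.84 → 66.
At a 38% response rate, contacts needed = 66 / 0.38 ≈ 173.68 → 174.

174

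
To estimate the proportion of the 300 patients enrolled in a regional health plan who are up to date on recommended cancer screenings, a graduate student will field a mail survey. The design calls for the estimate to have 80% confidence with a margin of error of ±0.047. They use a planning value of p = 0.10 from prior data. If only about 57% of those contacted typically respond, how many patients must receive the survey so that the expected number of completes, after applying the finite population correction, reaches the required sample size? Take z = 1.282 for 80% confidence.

97

Completed interviews needed (unadjusted): n₀ = 1.282² × 0.0900 / 0.047² ≈ 66.96 → 67.
FPC for N = 300: n = 67 / (1 + 66/300) = 67 / 1.2200 ≈ 54.92 → 55.
At a 57% response rate, contacts needed = 55 / 0.57 ≈ 96.49 → 97.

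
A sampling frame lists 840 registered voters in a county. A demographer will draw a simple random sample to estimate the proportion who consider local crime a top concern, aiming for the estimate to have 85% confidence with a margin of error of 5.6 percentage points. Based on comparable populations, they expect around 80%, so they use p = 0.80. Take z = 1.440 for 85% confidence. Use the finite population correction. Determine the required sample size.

95

Unadjusted: n₀ = 1.440² × 0.80 × 0.20 / 0.056² ≈ 105.80, so n₀ = 106.
Finite population correction with N = 840: n = n₀ / (1 + (n₀−1)/N) = 106 / (1 + 105/840) = 106 / 1.1250 ≈ 94.22.
Rounding up, n = 95.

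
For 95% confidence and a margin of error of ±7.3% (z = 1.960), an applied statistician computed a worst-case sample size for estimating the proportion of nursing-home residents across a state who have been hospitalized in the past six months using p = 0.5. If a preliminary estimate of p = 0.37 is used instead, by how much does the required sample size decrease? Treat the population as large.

Conservative (p = 0.5): n = 1.960² × 0.25 / 0.073² ≈ 180.22 → 181.
Using p = 0.37: p(1−p) = 0.2331, so n = 1.960² × 0.2331 / 0.073² ≈ 168.04 → 169.
Reduction: 181 − 169 = 12.

12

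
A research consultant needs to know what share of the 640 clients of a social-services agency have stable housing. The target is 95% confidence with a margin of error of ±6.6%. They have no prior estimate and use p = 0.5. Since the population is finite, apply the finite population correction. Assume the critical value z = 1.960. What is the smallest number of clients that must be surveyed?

165

Unadjusted: n₀ = 1.960² × 0.50 × 0.50 / 0.066² ≈ 220.48, so n₀ = 221.
Finite population correction with N = 640: n = n₀ / (1 + (n₀−1)/N) = 221 / (1 + 220/640) = 221 / 1.3438 ≈ 164.47.
Rounding up, n = 165.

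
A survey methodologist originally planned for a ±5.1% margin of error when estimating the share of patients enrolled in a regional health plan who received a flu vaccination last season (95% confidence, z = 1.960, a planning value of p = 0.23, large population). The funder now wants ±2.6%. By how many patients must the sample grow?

745

At ±5.1%: n = 1.960² × 0.1771 / 0.051² ≈ 261.57 → 262.
At ±2.6%: n = 1.960² × 0.1771 / 0.026² ≈ 1006.43 → 1007.
Additional respondents: 1007 − 262 = 745.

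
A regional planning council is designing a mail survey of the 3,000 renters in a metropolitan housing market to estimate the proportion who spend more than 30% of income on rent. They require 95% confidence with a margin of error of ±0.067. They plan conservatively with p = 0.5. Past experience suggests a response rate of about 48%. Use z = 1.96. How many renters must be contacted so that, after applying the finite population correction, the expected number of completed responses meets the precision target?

Completed interviews needed (unadjusted): n₀ = 1.96² × 0.2500 / 0.067² ≈ 213.95 → 214.
FPC for N = 3,000: n = 214 / (1 + 213/3000) = 214 / 1.0710 ≈ 199.81 → 200.
At a 48% response rate, contacts needed = 200 / 0.48 ≈ 416.67 → 417.

417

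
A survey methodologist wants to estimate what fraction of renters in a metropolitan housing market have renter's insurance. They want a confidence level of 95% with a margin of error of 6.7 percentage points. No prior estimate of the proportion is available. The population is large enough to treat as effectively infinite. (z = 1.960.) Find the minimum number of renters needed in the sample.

214

With no prior estimate, use p = 0.5, giving p(1−p) = 0.25.
n = z²·p(1−p)/E² = 1.960² × 0.2500 / 0.067² = 3.8416 × 0.2500 / 0.004489 ≈ 213.95.
Rounding up gives n = 214.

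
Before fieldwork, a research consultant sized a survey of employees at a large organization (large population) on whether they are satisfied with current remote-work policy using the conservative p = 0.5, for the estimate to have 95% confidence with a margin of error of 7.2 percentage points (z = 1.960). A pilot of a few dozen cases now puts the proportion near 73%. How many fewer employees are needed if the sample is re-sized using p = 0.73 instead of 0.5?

Conservative (p = 0.5): n = 1.960² × 0.25 / 0.072² ≈ 185.26 → 186.
Using p = 0.73: p(1−p) = 0.1971, so n = 1.960² × 0.1971 / 0.072² ≈ 146.06 → 147.
Reduction: 186 − 147 = 39.

39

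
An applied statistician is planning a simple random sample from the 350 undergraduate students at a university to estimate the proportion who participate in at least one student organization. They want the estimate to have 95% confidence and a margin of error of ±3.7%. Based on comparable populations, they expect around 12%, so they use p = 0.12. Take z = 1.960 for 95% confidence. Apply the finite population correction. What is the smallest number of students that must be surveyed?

Unadjusted: n₀ = 1.960² × 0.12 × 0.88 / 0.037² ≈ 296.33, so n₀ = 297.
Finite population correction with N = 350: n = n₀ / (1 + (n₀−1)/N) = 297 / (1 + 296/350) = 297 / 1.8457 ≈ 160.91.
Rounding up, n = 161.

161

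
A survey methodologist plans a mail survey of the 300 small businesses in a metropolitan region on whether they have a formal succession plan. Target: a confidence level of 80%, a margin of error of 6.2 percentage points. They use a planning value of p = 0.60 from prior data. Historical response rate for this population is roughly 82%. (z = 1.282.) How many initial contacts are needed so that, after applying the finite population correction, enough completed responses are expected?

94

Completed interviews needed (unadjusted): n₀ = 1.282² × 0.2400 / 0.062² ≈ 102.61 → 103.
FPC for N = 300: n = 103 / (1 + 102/300) = 103 / 1.3400 ≈ 76.87 → 77.
At an 82% response rate, contacts needed = 77 / 0.82 ≈ 93.90 → 94.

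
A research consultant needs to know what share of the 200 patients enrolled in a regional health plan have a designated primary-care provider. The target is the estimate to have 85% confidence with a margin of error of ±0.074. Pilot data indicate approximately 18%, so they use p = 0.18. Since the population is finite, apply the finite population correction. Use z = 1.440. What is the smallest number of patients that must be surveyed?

Unadjusted: n₀ = 1.440² × 0.18 × 0.82 / 0.074² ≈ 55.89, so n₀ = 56.
Finite population correction with N = 200: n = n₀ / (1 + (n₀−1)/N) = 56 / (1 + 55/200) = 56 / 1.2750 ≈ 43.92.
Rounding up, n = 44.

44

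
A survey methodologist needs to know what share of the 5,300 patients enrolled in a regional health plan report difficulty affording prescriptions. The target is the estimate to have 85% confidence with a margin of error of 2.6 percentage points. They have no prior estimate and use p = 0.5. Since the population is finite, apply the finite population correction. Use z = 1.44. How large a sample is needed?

671

Unadjusted: n₀ = 1.44² × 0.50 × 0.50 / 0.026² ≈ 766.86, so n₀ = 767.
Finite population correction with N = 5,300: n = n₀ / (1 + (n₀−1)/N) = 767 / (1 + 766/5300) = 767 / 1.1445 ≈ 670.15.
Rounding up, n = 671.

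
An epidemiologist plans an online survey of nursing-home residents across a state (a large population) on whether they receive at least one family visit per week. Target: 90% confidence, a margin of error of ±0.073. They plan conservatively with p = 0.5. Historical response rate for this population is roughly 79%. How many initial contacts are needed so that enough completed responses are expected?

For 90% confidence, z = 1.645.
Completed interviews needed: n₀ = 1.645² × 0.2500 / 0.073² ≈ 126.95 → 127.
At a 79% response rate, contacts needed = 127 / 0.79 ≈ 160.76 → 161.

161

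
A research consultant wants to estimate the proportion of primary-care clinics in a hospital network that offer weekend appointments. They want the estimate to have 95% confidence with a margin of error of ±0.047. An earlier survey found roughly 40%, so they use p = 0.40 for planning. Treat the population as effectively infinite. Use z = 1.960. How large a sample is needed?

With p = 0.40, p(1−p) = 0.2400.
n = z²·p(1−p)/E² = 1.960² × 0.2400 / 0.047² = 3.8416 × 0.2400 / 0.002209 ≈ 417.38.
Rounding up gives n = 418.

418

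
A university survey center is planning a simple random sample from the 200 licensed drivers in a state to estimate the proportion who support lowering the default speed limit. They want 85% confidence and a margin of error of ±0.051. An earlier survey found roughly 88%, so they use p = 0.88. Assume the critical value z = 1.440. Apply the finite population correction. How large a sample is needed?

Unadjusted: n₀ = 1.440² × 0.88 × 0.12 / 0.051² ≈ 84.19, so n₀ = 85.
Finite population correction with N = 200: n = n₀ / (1 + (n₀−1)/N) = 85 / (1 + 84/200) = 85 / 1.4200 ≈ 59.86.
Rounding up, n = 60.

60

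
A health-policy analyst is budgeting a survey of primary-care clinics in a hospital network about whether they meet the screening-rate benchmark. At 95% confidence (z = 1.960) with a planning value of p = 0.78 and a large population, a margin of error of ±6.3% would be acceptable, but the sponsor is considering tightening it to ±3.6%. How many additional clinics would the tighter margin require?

342

At ±6.3%: n = 1.960² × 0.1716 / 0.063² ≈ 166.09 → 167.
At ±3.6%: n = 1.960² × 0.1716 / 0.036² ≈ 508.66 → 509.
Additional respondents: 509 − 167 = 342.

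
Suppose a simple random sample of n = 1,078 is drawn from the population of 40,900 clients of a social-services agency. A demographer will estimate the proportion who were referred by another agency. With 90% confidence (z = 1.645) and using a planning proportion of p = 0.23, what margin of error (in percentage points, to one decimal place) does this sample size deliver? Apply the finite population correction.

Finite-population factor: (N−n)/(N−1) = (40900−1078)/(40900−1) = 0.9737.
SE(p̂) = √[p(1−p)/n · (N−n)/(N−1)] = √[0.1771/1078 × 0.9737] = 0.01265.
E = z × SE = 1.645 × 0.01265 = 0.02081 ≈ 2.1 percentage points.

2.1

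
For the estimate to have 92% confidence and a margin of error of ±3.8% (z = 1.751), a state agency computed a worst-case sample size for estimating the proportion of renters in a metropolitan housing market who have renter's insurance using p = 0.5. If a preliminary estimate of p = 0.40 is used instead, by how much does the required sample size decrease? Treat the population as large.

21

Conservative (p = 0.5): n = 1.751² × 0.25 / 0.038² ≈ 530.82 → 531.
Using p = 0.40: p(1−p) = 0.2400, so n = 1.751² × 0.2400 / 0.038² ≈ 509.58 → 510.
Reduction: 531 − 510 = 21.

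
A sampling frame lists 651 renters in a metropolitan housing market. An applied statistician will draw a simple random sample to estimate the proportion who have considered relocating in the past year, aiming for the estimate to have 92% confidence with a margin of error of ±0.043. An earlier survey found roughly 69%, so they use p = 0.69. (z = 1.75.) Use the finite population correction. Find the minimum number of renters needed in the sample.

230

Unadjusted: n₀ = 1.75² × 0.69 × 0.31 / 0.043² ≈ 354.28, so n₀ = 355.
Finite population correction with N = 651: n = n₀ / (1 + (n₀−1)/N) = 355 / (1 + 354/651) = 355 / 1.5438 ≈ 229.96.
Rounding up, n = 230.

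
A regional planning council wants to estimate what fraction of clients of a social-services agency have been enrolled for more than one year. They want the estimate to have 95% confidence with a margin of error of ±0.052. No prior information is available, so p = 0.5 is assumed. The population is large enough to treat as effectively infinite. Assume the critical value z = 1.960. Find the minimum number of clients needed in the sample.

With p = 0.5, p(1−p) = 0.25.
n = z²·p(1−p)/E² = 1.960² × 0.2500 / 0.052² = 3.8416 × 0.2500 / 0.002704 ≈ 355.18.
Rounding up gives n = 356.

356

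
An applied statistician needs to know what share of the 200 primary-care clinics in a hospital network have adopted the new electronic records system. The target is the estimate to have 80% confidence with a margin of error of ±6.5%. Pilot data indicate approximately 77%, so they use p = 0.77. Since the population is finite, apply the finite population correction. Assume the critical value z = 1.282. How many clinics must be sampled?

52

Unadjusted: n₀ = 1.282² × 0.77 × 0.23 / 0.065² ≈ 68.89, so n₀ = 69.
Finite population correction with N = 200: n = n₀ / (1 + (n₀−1)/N) = 69 / (1 + 68/200) = 69 / 1.3400 ≈ 51.49.
Rounding up, n = 52.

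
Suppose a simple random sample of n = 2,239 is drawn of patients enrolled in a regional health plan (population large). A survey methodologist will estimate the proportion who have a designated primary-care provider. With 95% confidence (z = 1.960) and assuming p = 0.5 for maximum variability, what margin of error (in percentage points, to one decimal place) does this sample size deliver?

2.1

SE(p̂) = √[p(1−p)/n] = √[0.2500/2239] = 0.01057.
E = z × SE = 1.960 × 0.01057 = 0.02071, or 2.1 percentage points.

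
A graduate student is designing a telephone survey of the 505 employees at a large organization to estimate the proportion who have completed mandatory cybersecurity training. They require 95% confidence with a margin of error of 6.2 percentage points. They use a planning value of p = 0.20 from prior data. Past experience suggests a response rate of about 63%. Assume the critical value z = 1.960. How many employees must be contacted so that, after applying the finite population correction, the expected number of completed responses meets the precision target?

194

Completed interviews needed (unadjusted): n₀ = 1.960² × 0.1600 / 0.062² ≈ 159.90 → 160.
FPC for N = 505: n = 160 / (1 + 159/505) = 160 / 1.3149 ≈ 121.69 → 122.
At a 63% response rate, contacts needed = 122 / 0.63 ≈ 193.65 → 194.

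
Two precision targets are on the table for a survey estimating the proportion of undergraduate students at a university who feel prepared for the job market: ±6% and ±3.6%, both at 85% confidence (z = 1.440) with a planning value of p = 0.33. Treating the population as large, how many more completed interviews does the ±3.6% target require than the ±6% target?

At ±6%: n = 1.440² × 0.2211 / 0.060² ≈ 127.35 → 128.
At ±3.6%: n = 1.440² × 0.2211 / 0.036² ≈ 353.76 → 354.
Additional respondents: 354 − 128 = 226.

226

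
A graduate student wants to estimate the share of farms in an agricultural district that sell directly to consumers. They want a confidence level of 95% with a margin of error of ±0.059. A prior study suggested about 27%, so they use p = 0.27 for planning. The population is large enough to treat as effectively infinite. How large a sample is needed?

For 95% confidence, z = 1.96.
With p = 0.27, p(1−p) = 0.1971.
n = z²·p(1−p)/E² = 1.96² × 0.1971 / 0.059² = 3.8416 × 0.1971 / 0.003481 ≈ 217.52.
Rounding up gives n = 218.

218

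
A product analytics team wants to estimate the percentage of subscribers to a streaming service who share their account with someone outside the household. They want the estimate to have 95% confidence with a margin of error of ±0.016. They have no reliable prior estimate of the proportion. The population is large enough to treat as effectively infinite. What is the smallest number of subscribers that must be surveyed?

For 95% confidence, z = 1.960.
With no prior estimate, use p = 0.5, giving p(1−p) = 0.25.
n = z²·p(1−p)/E² = 1.960² × 0.2500 / 0.016² = 3.8416 × 0.2500 / 0.000256 ≈ 3751.56.
Rounding up gives n = 3752.

3752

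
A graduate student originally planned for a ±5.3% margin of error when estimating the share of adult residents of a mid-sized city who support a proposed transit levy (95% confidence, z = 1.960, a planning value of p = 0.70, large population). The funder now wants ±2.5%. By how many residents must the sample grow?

1003

At ±5.3%: n = 1.960² × 0.2100 / 0.053² ≈ 287.20 → 288.
At ±2.5%: n = 1.960² × 0.2100 / 0.025² ≈ 1290.78 → 1291.
Additional respondents: 1291 − 288 = 1003.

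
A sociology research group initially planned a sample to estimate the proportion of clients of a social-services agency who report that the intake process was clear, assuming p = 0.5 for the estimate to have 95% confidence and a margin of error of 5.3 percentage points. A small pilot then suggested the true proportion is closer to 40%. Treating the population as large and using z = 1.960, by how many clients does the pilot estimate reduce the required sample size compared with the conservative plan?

13

Conservative (p = 0.5): n = 1.960² × 0.25 / 0.053² ≈ 341.90 → 342.
Using p = 0.40: p(1−p) = 0.2400, so n = 1.960² × 0.2400 / 0.053² ≈ 328.22 → 329.
Reduction: 342 − 329 = 13.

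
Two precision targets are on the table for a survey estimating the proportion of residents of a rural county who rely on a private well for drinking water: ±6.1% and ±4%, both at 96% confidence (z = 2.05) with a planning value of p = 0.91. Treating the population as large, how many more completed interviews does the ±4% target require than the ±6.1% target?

At ±6.1%: n = 2.05² × 0.0819 / 0.061² ≈ 92.50 → 93.
At ±4%: n = 2.05² × 0.0819 / 0.040² ≈ 215.12 → 216.
Additional respondents: 216 − 93 = 123.

123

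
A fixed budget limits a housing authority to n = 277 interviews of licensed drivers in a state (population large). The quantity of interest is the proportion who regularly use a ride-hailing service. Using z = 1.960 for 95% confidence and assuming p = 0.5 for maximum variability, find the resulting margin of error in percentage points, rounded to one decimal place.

SE(p̂) = √[p(1−p)/n] = √[0.2500/277] = 0.03004.
E = z × SE = 1.960 × 0.03004 = 0.05888, or 5.9 percentage points.

5.9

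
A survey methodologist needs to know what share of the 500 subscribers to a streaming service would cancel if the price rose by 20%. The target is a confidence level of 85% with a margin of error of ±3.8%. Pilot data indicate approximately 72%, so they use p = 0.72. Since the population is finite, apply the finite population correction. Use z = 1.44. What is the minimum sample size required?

Unadjusted: n₀ = 1.44² × 0.72 × 0.28 / 0.038² ≈ 289.50, so n₀ = 290.
Finite population correction with N = 500: n = n₀ / (1 + (n₀−1)/N) = 290 / (1 + 289/500) = 290 / 1.5780 ≈ 183.78.
Rounding up, n = 184.

184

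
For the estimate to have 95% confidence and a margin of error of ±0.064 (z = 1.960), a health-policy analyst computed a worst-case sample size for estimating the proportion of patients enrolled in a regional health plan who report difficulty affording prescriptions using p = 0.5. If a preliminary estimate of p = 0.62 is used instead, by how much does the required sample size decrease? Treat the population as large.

Conservative (p = 0.5): n = 1.960² × 0.25 / 0.064² ≈ 234.47 → 235.
Using p = 0.62: p(1−p) = 0.2356, so n = 1.960² × 0.2356 / 0.064² ≈ 220.97 → 221.
Reduction: 235 − 221 = 14.

14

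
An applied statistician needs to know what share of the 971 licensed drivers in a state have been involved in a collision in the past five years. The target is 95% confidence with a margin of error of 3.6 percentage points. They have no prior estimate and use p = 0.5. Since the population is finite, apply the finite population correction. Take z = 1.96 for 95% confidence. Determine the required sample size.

Unadjusted: n₀ = 1.96² × 0.50 × 0.50 / 0.036² ≈ 741.05, so n₀ = 742.
Finite population correction with N = 971: n = n₀ / (1 + (n₀−1)/N) = 742 / (1 + 741/971) = 742 / 1.7631 ≈ 420.84.
Rounding up, n = 421.

421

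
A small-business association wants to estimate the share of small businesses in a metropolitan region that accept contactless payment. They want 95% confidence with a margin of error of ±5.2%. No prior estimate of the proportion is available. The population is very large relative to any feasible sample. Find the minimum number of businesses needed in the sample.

For 95% confidence, z = 1.960.
With no prior estimate, use p = 0.5, giving p(1−p) = 0.25.
n = z²·p(1−p)/E² = 1.960² × 0.2500 / 0.052² = 3.8416 × 0.2500 / 0.002704 ≈ 355.18.
Rounding up gives n = 356.

356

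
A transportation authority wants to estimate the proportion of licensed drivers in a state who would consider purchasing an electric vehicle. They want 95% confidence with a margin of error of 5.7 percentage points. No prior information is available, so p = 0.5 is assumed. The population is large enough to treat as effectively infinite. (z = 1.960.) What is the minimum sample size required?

With p = 0.5, p(1−p) = 0.25.
n = z²·p(1−p)/E² = 1.960² × 0.2500 / 0.057² = 3.8416 × 0.2500 / 0.003249 ≈ 295.60.
Rounding up gives n = 296.

296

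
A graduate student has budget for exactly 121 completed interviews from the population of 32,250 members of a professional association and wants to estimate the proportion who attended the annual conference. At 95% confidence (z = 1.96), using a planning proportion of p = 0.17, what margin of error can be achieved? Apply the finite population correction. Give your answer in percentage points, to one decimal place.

Finite-population factor: (N−n)/(N−1) = (32250−121)/(32250−1) = 0.9963.
SE(p̂) = √[p(1−p)/n · (N−n)/(N−1)] = √[0.1411/121 × 0.9963] = 0.03408.
E = z × SE = 1.96 × 0.03408 = 0.06681 ≈ 6.7 percentage points.

6.7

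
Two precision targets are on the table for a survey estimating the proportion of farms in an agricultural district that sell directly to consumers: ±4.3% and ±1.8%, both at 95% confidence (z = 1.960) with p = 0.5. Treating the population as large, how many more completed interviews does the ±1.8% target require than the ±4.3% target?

2445

At ±4.3%: n = 1.960² × 0.2500 / 0.043² ≈ 519.42 → 520.
At ±1.8%: n = 1.960² × 0.2500 / 0.018² ≈ 2964.20 → 2965.
Additional respondents: 2965 − 520 = 2445.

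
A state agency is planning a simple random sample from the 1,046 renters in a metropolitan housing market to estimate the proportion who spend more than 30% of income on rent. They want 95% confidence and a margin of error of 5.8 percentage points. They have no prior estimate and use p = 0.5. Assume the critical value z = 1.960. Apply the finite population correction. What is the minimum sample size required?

Unadjusted: n₀ = 1.960² × 0.50 × 0.50 / 0.058² ≈ 285.49, so n₀ = 286.
Finite population correction with N = 1,046: n = n₀ / (1 + (n₀−1)/N) = 286 / (1 + 285/1046) = 286 / 1.2725 ≈ 224.76.
Rounding up, n = 225.

225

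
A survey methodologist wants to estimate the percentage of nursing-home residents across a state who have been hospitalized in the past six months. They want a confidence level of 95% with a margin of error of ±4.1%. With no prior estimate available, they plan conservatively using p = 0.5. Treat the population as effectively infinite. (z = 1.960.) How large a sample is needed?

With p = 0.5, p(1−p) = 0.25.
n = z²·p(1−p)/E² = 1.960² × 0.2500 / 0.041² = 3.8416 × 0.2500 / 0.001681 ≈ 571.33.
Rounding up gives n = 572.

572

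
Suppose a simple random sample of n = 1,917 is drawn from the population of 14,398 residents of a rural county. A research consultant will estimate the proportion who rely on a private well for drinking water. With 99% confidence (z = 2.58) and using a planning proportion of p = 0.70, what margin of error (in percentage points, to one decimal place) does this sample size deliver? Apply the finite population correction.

Finite-population factor: (N−n)/(N−1) = (14398−1917)/(14398−1) = 0.8669.
SE(p̂) = √[p(1−p)/n · (N−n)/(N−1)] = √[0.2100/1917 × 0.8669] = 0.00975.
E = z × SE = 2.58 × 0.00975 = 0.02514 ≈ 2.5 percentage points.

2.5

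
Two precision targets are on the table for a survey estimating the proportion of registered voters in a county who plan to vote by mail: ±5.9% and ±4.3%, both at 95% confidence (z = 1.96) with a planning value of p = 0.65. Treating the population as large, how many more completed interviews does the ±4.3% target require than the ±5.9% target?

At ±5.9%: n = 1.96² × 0.2275 / 0.059² ≈ 251.07 → 252.
At ±4.3%: n = 1.96² × 0.2275 / 0.043² ≈ 472.67 → 473.
Additional respondents: 473 − 252 = 221.

221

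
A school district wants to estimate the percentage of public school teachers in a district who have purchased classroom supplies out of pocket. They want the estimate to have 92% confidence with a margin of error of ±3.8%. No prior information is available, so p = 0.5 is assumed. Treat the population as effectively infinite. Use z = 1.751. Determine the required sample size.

531

With p = 0.5, p(1−p) = 0.25.
n = z²·p(1−p)/E² = 1.751² × 0.2500 / 0.038² = 3.0660 × 0.2500 / 0.001444 ≈ 530.82.
Rounding up gives n = 531.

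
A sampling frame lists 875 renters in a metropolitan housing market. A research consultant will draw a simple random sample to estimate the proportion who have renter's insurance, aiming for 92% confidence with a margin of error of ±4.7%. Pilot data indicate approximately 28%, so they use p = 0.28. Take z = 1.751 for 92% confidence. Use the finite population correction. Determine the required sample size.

Unadjusted: n₀ = 1.751² × 0.28 × 0.72 / 0.047² ≈ 279.81, so n₀ = 280.
Finite population correction with N = 875: n = n₀ / (1 + (n₀−1)/N) = 280 / (1 + 279/875) = 280 / 1.3189 ≈ 212.31.
Rounding up, n = 213.

213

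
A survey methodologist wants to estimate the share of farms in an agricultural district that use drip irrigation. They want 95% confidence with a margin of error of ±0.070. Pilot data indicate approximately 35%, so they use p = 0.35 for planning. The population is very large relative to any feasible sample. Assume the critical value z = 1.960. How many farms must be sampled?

179

With p = 0.35, p(1−p) = 0.2275.
n = z²·p(1−p)/E² = 1.960² × 0.2275 / 0.070² = 3.8416 × 0.2275 / 0.004900 ≈ 178.36.
Rounding up gives n = 179.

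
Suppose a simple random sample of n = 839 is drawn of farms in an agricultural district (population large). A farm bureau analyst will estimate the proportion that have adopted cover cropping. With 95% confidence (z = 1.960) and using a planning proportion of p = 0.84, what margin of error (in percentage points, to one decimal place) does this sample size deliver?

SE(p̂) = √[p(1−p)/n] = √[0.1344/839] = 0.01266.
E = z × SE = 1.960 × 0.01266 = 0.02481, or 2.5 percentage points.

2.5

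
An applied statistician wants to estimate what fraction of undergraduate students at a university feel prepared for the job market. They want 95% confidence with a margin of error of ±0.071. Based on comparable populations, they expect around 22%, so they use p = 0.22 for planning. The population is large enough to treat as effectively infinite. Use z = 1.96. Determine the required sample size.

With p = 0.22, p(1−p) = 0.1716.
n = z²·p(1−p)/E² = 1.96² × 0.1716 / 0.071² = 3.8416 × 0.1716 / 0.005041 ≈ 130.77.
Rounding up gives n = 131.

131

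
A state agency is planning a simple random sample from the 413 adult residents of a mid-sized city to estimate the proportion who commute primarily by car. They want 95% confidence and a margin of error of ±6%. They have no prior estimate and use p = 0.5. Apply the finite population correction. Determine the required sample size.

163

For 95% confidence, z = 1.960.
Unadjusted: n₀ = 1.960² × 0.50 × 0.50 / 0.060² ≈ 266.78, so n₀ = 267.
Finite population correction with N = 413: n = n₀ / (1 + (n₀−1)/N) = 267 / (1 + 266/413) = 267 / 1.6441 ≈ 162.40.
Rounding up, n = 163.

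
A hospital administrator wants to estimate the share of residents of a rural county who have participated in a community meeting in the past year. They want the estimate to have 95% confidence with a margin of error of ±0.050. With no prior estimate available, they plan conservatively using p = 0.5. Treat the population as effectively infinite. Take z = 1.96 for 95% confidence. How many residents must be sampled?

385

With p = 0.5, p(1−p) = 0.25.
n = z²·p(1−p)/E² = 1.96² × 0.2500 / 0.050² = 3.8416 × 0.2500 / 0.002500 ≈ 384.16.
Rounding up gives n = 385.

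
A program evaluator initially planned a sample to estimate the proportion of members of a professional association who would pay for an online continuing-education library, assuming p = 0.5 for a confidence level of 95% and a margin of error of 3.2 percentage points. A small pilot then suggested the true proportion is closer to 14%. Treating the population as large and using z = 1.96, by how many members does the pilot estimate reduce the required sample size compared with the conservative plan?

Conservative (p = 0.5): n = 1.96² × 0.25 / 0.032² ≈ 937.89 → 938.
Using p = 0.14: p(1−p) = 0.1204, so n = 1.96² × 0.1204 / 0.032² ≈ 451.69 → 452.
Reduction: 938 − 452 = 486.

486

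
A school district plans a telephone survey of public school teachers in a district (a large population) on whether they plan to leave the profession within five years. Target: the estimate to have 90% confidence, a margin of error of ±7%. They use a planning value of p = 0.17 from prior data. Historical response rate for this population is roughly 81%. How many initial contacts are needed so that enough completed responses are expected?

97

For 90% confidence, z = 1.645.
Completed interviews needed: n₀ = 1.645² × 0.1411 / 0.070² ≈ 77.92 → 78.
At an 81% response rate, contacts needed = 78 / 0.81 ≈ 96.30 → 97.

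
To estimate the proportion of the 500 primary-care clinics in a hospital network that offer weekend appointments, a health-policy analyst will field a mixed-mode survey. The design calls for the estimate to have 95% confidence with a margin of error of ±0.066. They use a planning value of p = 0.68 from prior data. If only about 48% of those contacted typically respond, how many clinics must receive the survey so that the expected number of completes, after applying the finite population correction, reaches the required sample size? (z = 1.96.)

290

Completed interviews needed (unadjusted): n₀ = 1.96² × 0.2176 / 0.066² ≈ 191.90 → 192.
FPC for N = 500: n = 192 / (1 + 191/500) = 192 / 1.3820 ≈ 138.93 → 139.
At a 48% response rate, contacts needed = 139 / 0.48 ≈ 289.58 → 290.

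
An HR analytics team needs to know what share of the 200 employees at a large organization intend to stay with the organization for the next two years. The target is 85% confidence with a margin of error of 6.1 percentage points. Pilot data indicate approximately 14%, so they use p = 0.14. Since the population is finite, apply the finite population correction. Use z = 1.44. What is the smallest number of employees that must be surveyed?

Unadjusted: n₀ = 1.44² × 0.14 × 0.86 / 0.061² ≈ 67.10, so n₀ = 68.
Finite population correction with N = 200: n = n₀ / (1 + (n₀−1)/N) = 68 / (1 + 67/200) = 68 / 1.3350 ≈ 50.94.
Rounding up, n = 51.

51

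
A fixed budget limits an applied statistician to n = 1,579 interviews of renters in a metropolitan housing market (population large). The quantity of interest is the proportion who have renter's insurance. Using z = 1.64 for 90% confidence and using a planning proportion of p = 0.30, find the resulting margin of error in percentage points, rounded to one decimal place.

1.9

SE(p̂) = √[p(1−p)/n] = √[0.2100/1579] = 0.01153.
E = z × SE = 1.64 × 0.01153 = 0.01891, or 1.9 percentage points.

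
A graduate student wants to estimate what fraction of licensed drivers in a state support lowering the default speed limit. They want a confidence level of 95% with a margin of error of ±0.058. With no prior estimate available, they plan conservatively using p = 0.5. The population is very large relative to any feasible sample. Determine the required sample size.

286

For 95% confidence, z = 1.960.
With p = 0.5, p(1−p) = 0.25.
n = z²·p(1−p)/E² = 1.960² × 0.2500 / 0.058² = 3.8416 × 0.2500 / 0.003364 ≈ 285.49.
Rounding up gives n = 286.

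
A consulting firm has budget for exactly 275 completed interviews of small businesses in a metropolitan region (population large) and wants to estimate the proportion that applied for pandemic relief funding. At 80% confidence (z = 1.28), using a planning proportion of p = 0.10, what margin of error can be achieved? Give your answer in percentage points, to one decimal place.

2.3

SE(p̂) = √[p(1−p)/n] = √[0.0900/275] = 0.01809.
E = z × SE = 1.28 × 0.01809 = 0.02316, or 2.3 percentage points.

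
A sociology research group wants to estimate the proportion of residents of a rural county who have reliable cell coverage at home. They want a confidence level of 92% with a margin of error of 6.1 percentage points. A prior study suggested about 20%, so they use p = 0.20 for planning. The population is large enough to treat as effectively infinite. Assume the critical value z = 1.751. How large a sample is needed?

132

With p = 0.20, p(1−p) = 0.1600.
n = z²·p(1−p)/E² = 1.751² × 0.1600 / 0.061² = 3.0660 × 0.1600 / 0.003721 ≈ 131.84.
Rounding up gives n = 132.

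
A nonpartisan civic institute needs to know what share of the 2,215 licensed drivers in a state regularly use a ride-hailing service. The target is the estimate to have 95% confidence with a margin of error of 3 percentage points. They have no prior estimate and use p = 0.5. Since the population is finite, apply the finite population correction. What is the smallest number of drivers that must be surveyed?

For 95% confidence, z = 1.960.
Unadjusted: n₀ = 1.960² × 0.50 × 0.50 / 0.030² ≈ 1067.11, so n₀ = 1068.
Finite population correction with N = 2,215: n = n₀ / (1 + (n₀−1)/N) = 1068 / (1 + 1067/2215) = 1068 / 1.4817 ≈ 720.79.
Rounding up, n = 721.

721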